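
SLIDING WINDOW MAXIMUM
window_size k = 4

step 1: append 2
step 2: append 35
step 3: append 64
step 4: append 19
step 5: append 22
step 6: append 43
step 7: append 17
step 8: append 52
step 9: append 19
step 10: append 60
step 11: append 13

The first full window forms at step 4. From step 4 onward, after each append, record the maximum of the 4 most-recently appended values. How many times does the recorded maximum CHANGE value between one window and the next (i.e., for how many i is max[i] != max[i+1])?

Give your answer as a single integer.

step 1: append 2 -> window=[2] (not full yet)
step 2: append 35 -> window=[2, 35] (not full yet)
step 3: append 64 -> window=[2, 35, 64] (not full yet)
step 4: append 19 -> window=[2, 35, 64, 19] -> max=64
step 5: append 22 -> window=[35, 64, 19, 22] -> max=64
step 6: append 43 -> window=[64, 19, 22, 43] -> max=64
step 7: append 17 -> window=[19, 22, 43, 17] -> max=43
step 8: append 52 -> window=[22, 43, 17, 52] -> max=52
step 9: append 19 -> window=[43, 17, 52, 19] -> max=52
step 10: append 60 -> window=[17, 52, 19, 60] -> max=60
step 11: append 13 -> window=[52, 19, 60, 13] -> max=60
Recorded maximums: 64 64 64 43 52 52 60 60
Changes between consecutive maximums: 3

Answer: 3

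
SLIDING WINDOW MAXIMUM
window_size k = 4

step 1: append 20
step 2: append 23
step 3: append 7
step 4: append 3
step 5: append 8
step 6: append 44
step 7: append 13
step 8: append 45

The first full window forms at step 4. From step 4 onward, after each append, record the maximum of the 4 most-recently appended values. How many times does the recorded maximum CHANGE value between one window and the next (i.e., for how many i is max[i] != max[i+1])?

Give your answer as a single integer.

step 1: append 20 -> window=[20] (not full yet)
step 2: append 23 -> window=[20, 23] (not full yet)
step 3: append 7 -> window=[20, 23, 7] (not full yet)
step 4: append 3 -> window=[20, 23, 7, 3] -> max=23
step 5: append 8 -> window=[23, 7, 3, 8] -> max=23
step 6: append 44 -> window=[7, 3, 8, 44] -> max=44
step 7: append 13 -> window=[3, 8, 44, 13] -> max=44
step 8: append 45 -> window=[8, 44, 13, 45] -> max=45
Recorded maximums: 23 23 44 44 45
Changes between consecutive maximums: 2

Answer: 2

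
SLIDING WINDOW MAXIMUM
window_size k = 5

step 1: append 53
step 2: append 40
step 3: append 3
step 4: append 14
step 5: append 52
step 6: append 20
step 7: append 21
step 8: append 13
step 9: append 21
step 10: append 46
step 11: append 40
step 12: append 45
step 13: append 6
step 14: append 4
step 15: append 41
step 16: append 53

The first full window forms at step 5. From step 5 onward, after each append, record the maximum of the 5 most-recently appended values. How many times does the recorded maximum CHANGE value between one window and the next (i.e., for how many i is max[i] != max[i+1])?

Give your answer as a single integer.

Answer: 4

Derivation:
step 1: append 53 -> window=[53] (not full yet)
step 2: append 40 -> window=[53, 40] (not full yet)
step 3: append 3 -> window=[53, 40, 3] (not full yet)
step 4: append 14 -> window=[53, 40, 3, 14] (not full yet)
step 5: append 52 -> window=[53, 40, 3, 14, 52] -> max=53
step 6: append 20 -> window=[40, 3, 14, 52, 20] -> max=52
step 7: append 21 -> window=[3, 14, 52, 20, 21] -> max=52
step 8: append 13 -> window=[14, 52, 20, 21, 13] -> max=52
step 9: append 21 -> window=[52, 20, 21, 13, 21] -> max=52
step 10: append 46 -> window=[20, 21, 13, 21, 46] -> max=46
step 11: append 40 -> window=[21, 13, 21, 46, 40] -> max=46
step 12: append 45 -> window=[13, 21, 46, 40, 45] -> max=46
step 13: append 6 -> window=[21, 46, 40, 45, 6] -> max=46
step 14: append 4 -> window=[46, 40, 45, 6, 4] -> max=46
step 15: append 41 -> window=[40, 45, 6, 4, 41] -> max=45
step 16: append 53 -> window=[45, 6, 4, 41, 53] -> max=53
Recorded maximums: 53 52 52 52 52 46 46 46 46 46 45 53
Changes between consecutive maximums: 4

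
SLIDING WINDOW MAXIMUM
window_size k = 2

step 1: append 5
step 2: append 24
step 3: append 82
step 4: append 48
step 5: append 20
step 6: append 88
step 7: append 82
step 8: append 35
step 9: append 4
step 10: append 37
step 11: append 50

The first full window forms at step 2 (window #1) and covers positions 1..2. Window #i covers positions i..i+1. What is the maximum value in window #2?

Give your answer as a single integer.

step 1: append 5 -> window=[5] (not full yet)
step 2: append 24 -> window=[5, 24] -> max=24
step 3: append 82 -> window=[24, 82] -> max=82
Window #2 max = 82

Answer: 82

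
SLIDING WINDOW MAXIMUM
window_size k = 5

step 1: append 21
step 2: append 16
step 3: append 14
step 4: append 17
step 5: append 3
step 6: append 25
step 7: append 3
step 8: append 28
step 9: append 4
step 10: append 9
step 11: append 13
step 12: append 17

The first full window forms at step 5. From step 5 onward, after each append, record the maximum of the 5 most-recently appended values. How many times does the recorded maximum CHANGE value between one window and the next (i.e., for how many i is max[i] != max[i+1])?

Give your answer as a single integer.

step 1: append 21 -> window=[21] (not full yet)
step 2: append 16 -> window=[21, 16] (not full yet)
step 3: append 14 -> window=[21, 16, 14] (not full yet)
step 4: append 17 -> window=[21, 16, 14, 17] (not full yet)
step 5: append 3 -> window=[21, 16, 14, 17, 3] -> max=21
step 6: append 25 -> window=[16, 14, 17, 3, 25] -> max=25
step 7: append 3 -> window=[14, 17, 3, 25, 3] -> max=25
step 8: append 28 -> window=[17, 3, 25, 3, 28] -> max=28
step 9: append 4 -> window=[3, 25, 3, 28, 4] -> max=28
step 10: append 9 -> window=[25, 3, 28, 4, 9] -> max=28
step 11: append 13 -> window=[3, 28, 4, 9, 13] -> max=28
step 12: append 17 -> window=[28, 4, 9, 13, 17] -> max=28
Recorded maximums: 21 25 25 28 28 28 28 28
Changes between consecutive maximums: 2

Answer: 2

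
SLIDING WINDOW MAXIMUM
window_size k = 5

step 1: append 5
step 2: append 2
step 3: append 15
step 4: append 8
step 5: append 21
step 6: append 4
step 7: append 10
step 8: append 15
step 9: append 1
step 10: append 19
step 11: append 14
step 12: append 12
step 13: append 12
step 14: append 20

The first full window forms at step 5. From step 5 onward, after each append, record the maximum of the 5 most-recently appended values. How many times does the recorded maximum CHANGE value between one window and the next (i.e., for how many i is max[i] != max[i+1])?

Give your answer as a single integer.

Answer: 2

Derivation:
step 1: append 5 -> window=[5] (not full yet)
step 2: append 2 -> window=[5, 2] (not full yet)
step 3: append 15 -> window=[5, 2, 15] (not full yet)
step 4: append 8 -> window=[5, 2, 15, 8] (not full yet)
step 5: append 21 -> window=[5, 2, 15, 8, 21] -> max=21
step 6: append 4 -> window=[2, 15, 8, 21, 4] -> max=21
step 7: append 10 -> window=[15, 8, 21, 4, 10] -> max=21
step 8: append 15 -> window=[8, 21, 4, 10, 15] -> max=21
step 9: append 1 -> window=[21, 4, 10, 15, 1] -> max=21
step 10: append 19 -> window=[4, 10, 15, 1, 19] -> max=19
step 11: append 14 -> window=[10, 15, 1, 19, 14] -> max=19
step 12: append 12 -> window=[15, 1, 19, 14, 12] -> max=19
step 13: append 12 -> window=[1, 19, 14, 12, 12] -> max=19
step 14: append 20 -> window=[19, 14, 12, 12, 20] -> max=20
Recorded maximums: 21 21 21 21 21 19 19 19 19 20
Changes between consecutive maximums: 2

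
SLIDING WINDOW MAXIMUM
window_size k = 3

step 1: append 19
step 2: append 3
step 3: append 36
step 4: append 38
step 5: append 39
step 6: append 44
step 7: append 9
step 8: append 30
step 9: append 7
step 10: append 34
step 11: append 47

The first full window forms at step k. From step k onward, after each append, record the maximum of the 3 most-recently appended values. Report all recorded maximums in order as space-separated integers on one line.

step 1: append 19 -> window=[19] (not full yet)
step 2: append 3 -> window=[19, 3] (not full yet)
step 3: append 36 -> window=[19, 3, 36] -> max=36
step 4: append 38 -> window=[3, 36, 38] -> max=38
step 5: append 39 -> window=[36, 38, 39] -> max=39
step 6: append 44 -> window=[38, 39, 44] -> max=44
step 7: append 9 -> window=[39, 44, 9] -> max=44
step 8: append 30 -> window=[44, 9, 30] -> max=44
step 9: append 7 -> window=[9, 30, 7] -> max=30
step 10: append 34 -> window=[30, 7, 34] -> max=34
step 11: append 47 -> window=[7, 34, 47] -> max=47

Answer: 36 38 39 44 44 44 30 34 47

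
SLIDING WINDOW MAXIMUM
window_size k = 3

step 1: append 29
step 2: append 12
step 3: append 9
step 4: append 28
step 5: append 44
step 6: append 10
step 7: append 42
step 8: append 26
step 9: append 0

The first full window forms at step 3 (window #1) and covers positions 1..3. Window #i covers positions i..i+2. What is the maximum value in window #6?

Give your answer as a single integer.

Answer: 42

Derivation:
step 1: append 29 -> window=[29] (not full yet)
step 2: append 12 -> window=[29, 12] (not full yet)
step 3: append 9 -> window=[29, 12, 9] -> max=29
step 4: append 28 -> window=[12, 9, 28] -> max=28
step 5: append 44 -> window=[9, 28, 44] -> max=44
step 6: append 10 -> window=[28, 44, 10] -> max=44
step 7: append 42 -> window=[44, 10, 42] -> max=44
step 8: append 26 -> window=[10, 42, 26] -> max=42
Window #6 max = 42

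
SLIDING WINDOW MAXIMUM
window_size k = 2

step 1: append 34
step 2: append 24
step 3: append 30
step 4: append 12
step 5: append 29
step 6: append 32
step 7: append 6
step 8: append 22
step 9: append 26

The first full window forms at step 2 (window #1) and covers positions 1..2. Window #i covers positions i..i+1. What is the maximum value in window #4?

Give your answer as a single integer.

step 1: append 34 -> window=[34] (not full yet)
step 2: append 24 -> window=[34, 24] -> max=34
step 3: append 30 -> window=[24, 30] -> max=30
step 4: append 12 -> window=[30, 12] -> max=30
step 5: append 29 -> window=[12, 29] -> max=29
Window #4 max = 29

Answer: 29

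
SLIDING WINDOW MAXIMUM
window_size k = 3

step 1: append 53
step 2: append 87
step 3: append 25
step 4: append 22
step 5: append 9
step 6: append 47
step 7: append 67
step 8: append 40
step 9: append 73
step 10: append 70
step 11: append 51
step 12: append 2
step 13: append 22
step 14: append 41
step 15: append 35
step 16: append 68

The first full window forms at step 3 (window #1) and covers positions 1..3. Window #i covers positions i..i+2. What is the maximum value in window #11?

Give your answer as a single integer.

Answer: 51

Derivation:
step 1: append 53 -> window=[53] (not full yet)
step 2: append 87 -> window=[53, 87] (not full yet)
step 3: append 25 -> window=[53, 87, 25] -> max=87
step 4: append 22 -> window=[87, 25, 22] -> max=87
step 5: append 9 -> window=[25, 22, 9] -> max=25
step 6: append 47 -> window=[22, 9, 47] -> max=47
step 7: append 67 -> window=[9, 47, 67] -> max=67
step 8: append 40 -> window=[47, 67, 40] -> max=67
step 9: append 73 -> window=[67, 40, 73] -> max=73
step 10: append 70 -> window=[40, 73, 70] -> max=73
step 11: append 51 -> window=[73, 70, 51] -> max=73
step 12: append 2 -> window=[70, 51, 2] -> max=70
step 13: append 22 -> window=[51, 2, 22] -> max=51
Window #11 max = 51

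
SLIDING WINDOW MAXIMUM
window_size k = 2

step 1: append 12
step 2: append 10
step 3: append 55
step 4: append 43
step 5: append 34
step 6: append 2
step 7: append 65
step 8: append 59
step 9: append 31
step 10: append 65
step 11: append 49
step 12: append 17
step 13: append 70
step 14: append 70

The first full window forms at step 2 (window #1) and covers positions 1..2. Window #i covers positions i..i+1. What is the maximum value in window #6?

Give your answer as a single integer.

Answer: 65

Derivation:
step 1: append 12 -> window=[12] (not full yet)
step 2: append 10 -> window=[12, 10] -> max=12
step 3: append 55 -> window=[10, 55] -> max=55
step 4: append 43 -> window=[55, 43] -> max=55
step 5: append 34 -> window=[43, 34] -> max=43
step 6: append 2 -> window=[34, 2] -> max=34
step 7: append 65 -> window=[2, 65] -> max=65
Window #6 max = 65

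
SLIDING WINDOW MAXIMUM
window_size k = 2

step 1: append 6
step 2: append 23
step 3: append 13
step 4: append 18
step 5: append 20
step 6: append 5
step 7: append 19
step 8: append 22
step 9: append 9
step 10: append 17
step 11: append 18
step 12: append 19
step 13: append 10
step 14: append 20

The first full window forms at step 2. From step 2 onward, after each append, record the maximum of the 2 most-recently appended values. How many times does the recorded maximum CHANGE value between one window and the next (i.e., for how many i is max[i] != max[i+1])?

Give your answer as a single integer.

step 1: append 6 -> window=[6] (not full yet)
step 2: append 23 -> window=[6, 23] -> max=23
step 3: append 13 -> window=[23, 13] -> max=23
step 4: append 18 -> window=[13, 18] -> max=18
step 5: append 20 -> window=[18, 20] -> max=20
step 6: append 5 -> window=[20, 5] -> max=20
step 7: append 19 -> window=[5, 19] -> max=19
step 8: append 22 -> window=[19, 22] -> max=22
step 9: append 9 -> window=[22, 9] -> max=22
step 10: append 17 -> window=[9, 17] -> max=17
step 11: append 18 -> window=[17, 18] -> max=18
step 12: append 19 -> window=[18, 19] -> max=19
step 13: append 10 -> window=[19, 10] -> max=19
step 14: append 20 -> window=[10, 20] -> max=20
Recorded maximums: 23 23 18 20 20 19 22 22 17 18 19 19 20
Changes between consecutive maximums: 8

Answer: 8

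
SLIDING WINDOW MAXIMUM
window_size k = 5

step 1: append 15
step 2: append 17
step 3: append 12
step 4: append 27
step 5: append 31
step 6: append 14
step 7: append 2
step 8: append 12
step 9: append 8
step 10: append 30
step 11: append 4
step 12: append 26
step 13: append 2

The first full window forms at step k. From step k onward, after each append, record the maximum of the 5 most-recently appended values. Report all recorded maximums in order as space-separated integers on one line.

step 1: append 15 -> window=[15] (not full yet)
step 2: append 17 -> window=[15, 17] (not full yet)
step 3: append 12 -> window=[15, 17, 12] (not full yet)
step 4: append 27 -> window=[15, 17, 12, 27] (not full yet)
step 5: append 31 -> window=[15, 17, 12, 27, 31] -> max=31
step 6: append 14 -> window=[17, 12, 27, 31, 14] -> max=31
step 7: append 2 -> window=[12, 27, 31, 14, 2] -> max=31
step 8: append 12 -> window=[27, 31, 14, 2, 12] -> max=31
step 9: append 8 -> window=[31, 14, 2, 12, 8] -> max=31
step 10: append 30 -> window=[14, 2, 12, 8, 30] -> max=30
step 11: append 4 -> window=[2, 12, 8, 30, 4] -> max=30
step 12: append 26 -> window=[12, 8, 30, 4, 26] -> max=30
step 13: append 2 -> window=[8, 30, 4, 26, 2] -> max=30

Answer: 31 31 31 31 31 30 30 30 30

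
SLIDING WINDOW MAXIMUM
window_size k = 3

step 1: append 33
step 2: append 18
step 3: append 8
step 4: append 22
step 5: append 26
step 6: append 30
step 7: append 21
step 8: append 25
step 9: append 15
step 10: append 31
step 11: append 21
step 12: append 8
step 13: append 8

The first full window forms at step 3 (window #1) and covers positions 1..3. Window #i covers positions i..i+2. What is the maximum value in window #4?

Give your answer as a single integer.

Answer: 30

Derivation:
step 1: append 33 -> window=[33] (not full yet)
step 2: append 18 -> window=[33, 18] (not full yet)
step 3: append 8 -> window=[33, 18, 8] -> max=33
step 4: append 22 -> window=[18, 8, 22] -> max=22
step 5: append 26 -> window=[8, 22, 26] -> max=26
step 6: append 30 -> window=[22, 26, 30] -> max=30
Window #4 max = 30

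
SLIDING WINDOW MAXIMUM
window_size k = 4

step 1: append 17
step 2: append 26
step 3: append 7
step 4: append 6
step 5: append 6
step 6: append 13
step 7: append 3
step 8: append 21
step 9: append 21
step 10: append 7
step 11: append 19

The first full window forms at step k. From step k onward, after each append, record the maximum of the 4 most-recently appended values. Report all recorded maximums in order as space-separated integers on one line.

step 1: append 17 -> window=[17] (not full yet)
step 2: append 26 -> window=[17, 26] (not full yet)
step 3: append 7 -> window=[17, 26, 7] (not full yet)
step 4: append 6 -> window=[17, 26, 7, 6] -> max=26
step 5: append 6 -> window=[26, 7, 6, 6] -> max=26
step 6: append 13 -> window=[7, 6, 6, 13] -> max=13
step 7: append 3 -> window=[6, 6, 13, 3] -> max=13
step 8: append 21 -> window=[6, 13, 3, 21] -> max=21
step 9: append 21 -> window=[13, 3, 21, 21] -> max=21
step 10: append 7 -> window=[3, 21, 21, 7] -> max=21
step 11: append 19 -> window=[21, 21, 7, 19] -> max=21

Answer: 26 26 13 13 21 21 21 21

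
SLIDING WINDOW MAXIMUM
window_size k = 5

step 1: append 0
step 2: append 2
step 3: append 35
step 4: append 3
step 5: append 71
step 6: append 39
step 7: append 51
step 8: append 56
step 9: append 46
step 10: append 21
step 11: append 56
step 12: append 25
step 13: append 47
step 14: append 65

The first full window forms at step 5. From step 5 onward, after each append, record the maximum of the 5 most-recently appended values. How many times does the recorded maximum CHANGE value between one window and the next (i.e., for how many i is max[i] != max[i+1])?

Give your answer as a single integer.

step 1: append 0 -> window=[0] (not full yet)
step 2: append 2 -> window=[0, 2] (not full yet)
step 3: append 35 -> window=[0, 2, 35] (not full yet)
step 4: append 3 -> window=[0, 2, 35, 3] (not full yet)
step 5: append 71 -> window=[0, 2, 35, 3, 71] -> max=71
step 6: append 39 -> window=[2, 35, 3, 71, 39] -> max=71
step 7: append 51 -> window=[35, 3, 71, 39, 51] -> max=71
step 8: append 56 -> window=[3, 71, 39, 51, 56] -> max=71
step 9: append 46 -> window=[71, 39, 51, 56, 46] -> max=71
step 10: append 21 -> window=[39, 51, 56, 46, 21] -> max=56
step 11: append 56 -> window=[51, 56, 46, 21, 56] -> max=56
step 12: append 25 -> window=[56, 46, 21, 56, 25] -> max=56
step 13: append 47 -> window=[46, 21, 56, 25, 47] -> max=56
step 14: append 65 -> window=[21, 56, 25, 47, 65] -> max=65
Recorded maximums: 71 71 71 71 71 56 56 56 56 65
Changes between consecutive maximums: 2

Answer: 2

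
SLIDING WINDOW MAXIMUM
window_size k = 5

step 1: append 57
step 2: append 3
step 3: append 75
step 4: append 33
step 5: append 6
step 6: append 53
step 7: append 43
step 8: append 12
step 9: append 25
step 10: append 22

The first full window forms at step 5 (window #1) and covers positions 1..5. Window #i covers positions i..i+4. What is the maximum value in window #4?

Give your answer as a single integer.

Answer: 53

Derivation:
step 1: append 57 -> window=[57] (not full yet)
step 2: append 3 -> window=[57, 3] (not full yet)
step 3: append 75 -> window=[57, 3, 75] (not full yet)
step 4: append 33 -> window=[57, 3, 75, 33] (not full yet)
step 5: append 6 -> window=[57, 3, 75, 33, 6] -> max=75
step 6: append 53 -> window=[3, 75, 33, 6, 53] -> max=75
step 7: append 43 -> window=[75, 33, 6, 53, 43] -> max=75
step 8: append 12 -> window=[33, 6, 53, 43, 12] -> max=53
Window #4 max = 53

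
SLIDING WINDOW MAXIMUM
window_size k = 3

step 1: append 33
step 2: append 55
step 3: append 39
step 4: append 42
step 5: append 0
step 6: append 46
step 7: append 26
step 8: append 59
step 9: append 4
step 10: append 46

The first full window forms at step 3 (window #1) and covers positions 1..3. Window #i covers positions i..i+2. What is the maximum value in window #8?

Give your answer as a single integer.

Answer: 59

Derivation:
step 1: append 33 -> window=[33] (not full yet)
step 2: append 55 -> window=[33, 55] (not full yet)
step 3: append 39 -> window=[33, 55, 39] -> max=55
step 4: append 42 -> window=[55, 39, 42] -> max=55
step 5: append 0 -> window=[39, 42, 0] -> max=42
step 6: append 46 -> window=[42, 0, 46] -> max=46
step 7: append 26 -> window=[0, 46, 26] -> max=46
step 8: append 59 -> window=[46, 26, 59] -> max=59
step 9: append 4 -> window=[26, 59, 4] -> max=59
step 10: append 46 -> window=[59, 4, 46] -> max=59
Window #8 max = 59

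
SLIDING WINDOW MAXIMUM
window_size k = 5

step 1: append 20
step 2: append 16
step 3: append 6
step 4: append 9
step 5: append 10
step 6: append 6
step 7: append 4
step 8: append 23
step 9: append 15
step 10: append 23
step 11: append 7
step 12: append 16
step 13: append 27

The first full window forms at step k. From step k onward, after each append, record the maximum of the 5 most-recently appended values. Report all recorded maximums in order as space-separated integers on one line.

step 1: append 20 -> window=[20] (not full yet)
step 2: append 16 -> window=[20, 16] (not full yet)
step 3: append 6 -> window=[20, 16, 6] (not full yet)
step 4: append 9 -> window=[20, 16, 6, 9] (not full yet)
step 5: append 10 -> window=[20, 16, 6, 9, 10] -> max=20
step 6: append 6 -> window=[16, 6, 9, 10, 6] -> max=16
step 7: append 4 -> window=[6, 9, 10, 6, 4] -> max=10
step 8: append 23 -> window=[9, 10, 6, 4, 23] -> max=23
step 9: append 15 -> window=[10, 6, 4, 23, 15] -> max=23
step 10: append 23 -> window=[6, 4, 23, 15, 23] -> max=23
step 11: append 7 -> window=[4, 23, 15, 23, 7] -> max=23
step 12: append 16 -> window=[23, 15, 23, 7, 16] -> max=23
step 13: append 27 -> window=[15, 23, 7, 16, 27] -> max=27

Answer: 20 16 10 23 23 23 23 23 27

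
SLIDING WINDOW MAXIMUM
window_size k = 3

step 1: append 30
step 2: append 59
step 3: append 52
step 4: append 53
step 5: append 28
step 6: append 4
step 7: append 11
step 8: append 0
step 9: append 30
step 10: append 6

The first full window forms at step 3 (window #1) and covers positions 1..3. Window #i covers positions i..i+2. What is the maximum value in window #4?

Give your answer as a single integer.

step 1: append 30 -> window=[30] (not full yet)
step 2: append 59 -> window=[30, 59] (not full yet)
step 3: append 52 -> window=[30, 59, 52] -> max=59
step 4: append 53 -> window=[59, 52, 53] -> max=59
step 5: append 28 -> window=[52, 53, 28] -> max=53
step 6: append 4 -> window=[53, 28, 4] -> max=53
Window #4 max = 53

Answer: 53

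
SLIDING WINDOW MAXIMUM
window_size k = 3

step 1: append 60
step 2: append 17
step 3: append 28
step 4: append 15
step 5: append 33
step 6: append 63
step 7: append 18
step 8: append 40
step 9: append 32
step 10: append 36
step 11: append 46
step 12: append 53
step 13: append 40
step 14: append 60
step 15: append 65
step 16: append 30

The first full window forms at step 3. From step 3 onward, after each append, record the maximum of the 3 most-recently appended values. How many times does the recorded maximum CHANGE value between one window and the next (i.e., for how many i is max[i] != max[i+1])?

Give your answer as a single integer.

step 1: append 60 -> window=[60] (not full yet)
step 2: append 17 -> window=[60, 17] (not full yet)
step 3: append 28 -> window=[60, 17, 28] -> max=60
step 4: append 15 -> window=[17, 28, 15] -> max=28
step 5: append 33 -> window=[28, 15, 33] -> max=33
step 6: append 63 -> window=[15, 33, 63] -> max=63
step 7: append 18 -> window=[33, 63, 18] -> max=63
step 8: append 40 -> window=[63, 18, 40] -> max=63
step 9: append 32 -> window=[18, 40, 32] -> max=40
step 10: append 36 -> window=[40, 32, 36] -> max=40
step 11: append 46 -> window=[32, 36, 46] -> max=46
step 12: append 53 -> window=[36, 46, 53] -> max=53
step 13: append 40 -> window=[46, 53, 40] -> max=53
step 14: append 60 -> window=[53, 40, 60] -> max=60
step 15: append 65 -> window=[40, 60, 65] -> max=65
step 16: append 30 -> window=[60, 65, 30] -> max=65
Recorded maximums: 60 28 33 63 63 63 40 40 46 53 53 60 65 65
Changes between consecutive maximums: 8

Answer: 8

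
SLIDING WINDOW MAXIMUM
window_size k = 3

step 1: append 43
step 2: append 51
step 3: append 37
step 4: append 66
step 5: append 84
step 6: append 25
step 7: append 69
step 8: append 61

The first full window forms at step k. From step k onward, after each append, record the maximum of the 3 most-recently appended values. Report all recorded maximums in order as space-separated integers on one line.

Answer: 51 66 84 84 84 69

Derivation:
step 1: append 43 -> window=[43] (not full yet)
step 2: append 51 -> window=[43, 51] (not full yet)
step 3: append 37 -> window=[43, 51, 37] -> max=51
step 4: append 66 -> window=[51, 37, 66] -> max=66
step 5: append 84 -> window=[37, 66, 84] -> max=84
step 6: append 25 -> window=[66, 84, 25] -> max=84
step 7: append 69 -> window=[84, 25, 69] -> max=84
step 8: append 61 -> window=[25, 69, 61] -> max=69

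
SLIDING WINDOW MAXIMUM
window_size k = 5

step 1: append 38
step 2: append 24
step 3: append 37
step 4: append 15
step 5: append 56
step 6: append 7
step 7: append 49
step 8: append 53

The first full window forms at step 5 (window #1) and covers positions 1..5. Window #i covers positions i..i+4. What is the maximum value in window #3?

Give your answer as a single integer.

Answer: 56

Derivation:
step 1: append 38 -> window=[38] (not full yet)
step 2: append 24 -> window=[38, 24] (not full yet)
step 3: append 37 -> window=[38, 24, 37] (not full yet)
step 4: append 15 -> window=[38, 24, 37, 15] (not full yet)
step 5: append 56 -> window=[38, 24, 37, 15, 56] -> max=56
step 6: append 7 -> window=[24, 37, 15, 56, 7] -> max=56
step 7: append 49 -> window=[37, 15, 56, 7, 49] -> max=56
Window #3 max = 56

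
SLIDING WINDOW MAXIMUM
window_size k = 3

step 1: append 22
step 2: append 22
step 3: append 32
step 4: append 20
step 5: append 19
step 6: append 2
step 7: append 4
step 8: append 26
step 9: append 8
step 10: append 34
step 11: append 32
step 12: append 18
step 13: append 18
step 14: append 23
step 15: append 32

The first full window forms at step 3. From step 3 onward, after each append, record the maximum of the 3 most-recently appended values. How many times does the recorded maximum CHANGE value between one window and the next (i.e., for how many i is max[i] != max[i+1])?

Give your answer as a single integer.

Answer: 7

Derivation:
step 1: append 22 -> window=[22] (not full yet)
step 2: append 22 -> window=[22, 22] (not full yet)
step 3: append 32 -> window=[22, 22, 32] -> max=32
step 4: append 20 -> window=[22, 32, 20] -> max=32
step 5: append 19 -> window=[32, 20, 19] -> max=32
step 6: append 2 -> window=[20, 19, 2] -> max=20
step 7: append 4 -> window=[19, 2, 4] -> max=19
step 8: append 26 -> window=[2, 4, 26] -> max=26
step 9: append 8 -> window=[4, 26, 8] -> max=26
step 10: append 34 -> window=[26, 8, 34] -> max=34
step 11: append 32 -> window=[8, 34, 32] -> max=34
step 12: append 18 -> window=[34, 32, 18] -> max=34
step 13: append 18 -> window=[32, 18, 18] -> max=32
step 14: append 23 -> window=[18, 18, 23] -> max=23
step 15: append 32 -> window=[18, 23, 32] -> max=32
Recorded maximums: 32 32 32 20 19 26 26 34 34 34 32 23 32
Changes between consecutive maximums: 7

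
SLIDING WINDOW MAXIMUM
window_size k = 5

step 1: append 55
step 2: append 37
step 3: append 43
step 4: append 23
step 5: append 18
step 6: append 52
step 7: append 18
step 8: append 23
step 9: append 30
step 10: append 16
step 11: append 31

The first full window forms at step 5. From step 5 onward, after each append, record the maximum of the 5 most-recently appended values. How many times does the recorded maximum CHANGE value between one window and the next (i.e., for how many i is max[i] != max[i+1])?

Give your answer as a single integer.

step 1: append 55 -> window=[55] (not full yet)
step 2: append 37 -> window=[55, 37] (not full yet)
step 3: append 43 -> window=[55, 37, 43] (not full yet)
step 4: append 23 -> window=[55, 37, 43, 23] (not full yet)
step 5: append 18 -> window=[55, 37, 43, 23, 18] -> max=55
step 6: append 52 -> window=[37, 43, 23, 18, 52] -> max=52
step 7: append 18 -> window=[43, 23, 18, 52, 18] -> max=52
step 8: append 23 -> window=[23, 18, 52, 18, 23] -> max=52
step 9: append 30 -> window=[18, 52, 18, 23, 30] -> max=52
step 10: append 16 -> window=[52, 18, 23, 30, 16] -> max=52
step 11: append 31 -> window=[18, 23, 30, 16, 31] -> max=31
Recorded maximums: 55 52 52 52 52 52 31
Changes between consecutive maximums: 2

Answer: 2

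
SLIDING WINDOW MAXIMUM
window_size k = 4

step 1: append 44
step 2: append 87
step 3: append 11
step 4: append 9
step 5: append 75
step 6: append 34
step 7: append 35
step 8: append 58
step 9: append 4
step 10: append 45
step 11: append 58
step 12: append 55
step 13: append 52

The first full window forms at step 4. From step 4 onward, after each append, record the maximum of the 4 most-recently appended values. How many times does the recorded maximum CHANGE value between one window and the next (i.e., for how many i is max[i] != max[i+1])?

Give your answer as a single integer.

step 1: append 44 -> window=[44] (not full yet)
step 2: append 87 -> window=[44, 87] (not full yet)
step 3: append 11 -> window=[44, 87, 11] (not full yet)
step 4: append 9 -> window=[44, 87, 11, 9] -> max=87
step 5: append 75 -> window=[87, 11, 9, 75] -> max=87
step 6: append 34 -> window=[11, 9, 75, 34] -> max=75
step 7: append 35 -> window=[9, 75, 34, 35] -> max=75
step 8: append 58 -> window=[75, 34, 35, 58] -> max=75
step 9: append 4 -> window=[34, 35, 58, 4] -> max=58
step 10: append 45 -> window=[35, 58, 4, 45] -> max=58
step 11: append 58 -> window=[58, 4, 45, 58] -> max=58
step 12: append 55 -> window=[4, 45, 58, 55] -> max=58
step 13: append 52 -> window=[45, 58, 55, 52] -> max=58
Recorded maximums: 87 87 75 75 75 58 58 58 58 58
Changes between consecutive maximums: 2

Answer: 2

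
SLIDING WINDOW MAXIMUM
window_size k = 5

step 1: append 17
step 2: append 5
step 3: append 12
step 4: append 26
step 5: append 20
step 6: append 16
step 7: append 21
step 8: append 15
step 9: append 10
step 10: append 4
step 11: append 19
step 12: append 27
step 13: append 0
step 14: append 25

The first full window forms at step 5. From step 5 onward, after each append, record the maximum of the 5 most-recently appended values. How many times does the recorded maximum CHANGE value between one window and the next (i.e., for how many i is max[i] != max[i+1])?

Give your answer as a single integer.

step 1: append 17 -> window=[17] (not full yet)
step 2: append 5 -> window=[17, 5] (not full yet)
step 3: append 12 -> window=[17, 5, 12] (not full yet)
step 4: append 26 -> window=[17, 5, 12, 26] (not full yet)
step 5: append 20 -> window=[17, 5, 12, 26, 20] -> max=26
step 6: append 16 -> window=[5, 12, 26, 20, 16] -> max=26
step 7: append 21 -> window=[12, 26, 20, 16, 21] -> max=26
step 8: append 15 -> window=[26, 20, 16, 21, 15] -> max=26
step 9: append 10 -> window=[20, 16, 21, 15, 10] -> max=21
step 10: append 4 -> window=[16, 21, 15, 10, 4] -> max=21
step 11: append 19 -> window=[21, 15, 10, 4, 19] -> max=21
step 12: append 27 -> window=[15, 10, 4, 19, 27] -> max=27
step 13: append 0 -> window=[10, 4, 19, 27, 0] -> max=27
step 14: append 25 -> window=[4, 19, 27, 0, 25] -> max=27
Recorded maximums: 26 26 26 26 21 21 21 27 27 27
Changes between consecutive maximums: 2

Answer: 2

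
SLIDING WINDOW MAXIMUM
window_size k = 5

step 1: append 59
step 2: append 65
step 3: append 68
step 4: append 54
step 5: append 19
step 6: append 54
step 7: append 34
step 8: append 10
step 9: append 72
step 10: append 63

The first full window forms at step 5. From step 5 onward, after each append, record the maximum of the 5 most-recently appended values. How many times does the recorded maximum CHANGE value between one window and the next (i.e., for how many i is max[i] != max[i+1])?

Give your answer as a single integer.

step 1: append 59 -> window=[59] (not full yet)
step 2: append 65 -> window=[59, 65] (not full yet)
step 3: append 68 -> window=[59, 65, 68] (not full yet)
step 4: append 54 -> window=[59, 65, 68, 54] (not full yet)
step 5: append 19 -> window=[59, 65, 68, 54, 19] -> max=68
step 6: append 54 -> window=[65, 68, 54, 19, 54] -> max=68
step 7: append 34 -> window=[68, 54, 19, 54, 34] -> max=68
step 8: append 10 -> window=[54, 19, 54, 34, 10] -> max=54
step 9: append 72 -> window=[19, 54, 34, 10, 72] -> max=72
step 10: append 63 -> window=[54, 34, 10, 72, 63] -> max=72
Recorded maximums: 68 68 68 54 72 72
Changes between consecutive maximums: 2

Answer: 2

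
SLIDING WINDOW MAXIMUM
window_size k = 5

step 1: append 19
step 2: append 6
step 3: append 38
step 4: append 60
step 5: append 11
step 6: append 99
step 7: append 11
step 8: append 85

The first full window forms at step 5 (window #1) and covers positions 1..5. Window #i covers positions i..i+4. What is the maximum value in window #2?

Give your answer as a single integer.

step 1: append 19 -> window=[19] (not full yet)
step 2: append 6 -> window=[19, 6] (not full yet)
step 3: append 38 -> window=[19, 6, 38] (not full yet)
step 4: append 60 -> window=[19, 6, 38, 60] (not full yet)
step 5: append 11 -> window=[19, 6, 38, 60, 11] -> max=60
step 6: append 99 -> window=[6, 38, 60, 11, 99] -> max=99
Window #2 max = 99

Answer: 99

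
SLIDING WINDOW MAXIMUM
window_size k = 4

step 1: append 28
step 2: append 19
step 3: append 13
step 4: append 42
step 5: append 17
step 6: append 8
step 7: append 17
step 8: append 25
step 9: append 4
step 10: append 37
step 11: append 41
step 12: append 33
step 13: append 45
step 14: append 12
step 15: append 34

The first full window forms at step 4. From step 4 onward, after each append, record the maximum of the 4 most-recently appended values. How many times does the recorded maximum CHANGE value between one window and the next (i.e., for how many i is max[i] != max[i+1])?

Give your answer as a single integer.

step 1: append 28 -> window=[28] (not full yet)
step 2: append 19 -> window=[28, 19] (not full yet)
step 3: append 13 -> window=[28, 19, 13] (not full yet)
step 4: append 42 -> window=[28, 19, 13, 42] -> max=42
step 5: append 17 -> window=[19, 13, 42, 17] -> max=42
step 6: append 8 -> window=[13, 42, 17, 8] -> max=42
step 7: append 17 -> window=[42, 17, 8, 17] -> max=42
step 8: append 25 -> window=[17, 8, 17, 25] -> max=25
step 9: append 4 -> window=[8, 17, 25, 4] -> max=25
step 10: append 37 -> window=[17, 25, 4, 37] -> max=37
step 11: append 41 -> window=[25, 4, 37, 41] -> max=41
step 12: append 33 -> window=[4, 37, 41, 33] -> max=41
step 13: append 45 -> window=[37, 41, 33, 45] -> max=45
step 14: append 12 -> window=[41, 33, 45, 12] -> max=45
step 15: append 34 -> window=[33, 45, 12, 34] -> max=45
Recorded maximums: 42 42 42 42 25 25 37 41 41 45 45 45
Changes between consecutive maximums: 4

Answer: 4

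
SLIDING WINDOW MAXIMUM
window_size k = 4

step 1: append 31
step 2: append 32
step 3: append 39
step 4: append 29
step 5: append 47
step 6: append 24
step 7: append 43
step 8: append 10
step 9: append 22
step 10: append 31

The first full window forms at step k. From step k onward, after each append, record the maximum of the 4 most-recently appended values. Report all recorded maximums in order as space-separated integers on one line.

Answer: 39 47 47 47 47 43 43

Derivation:
step 1: append 31 -> window=[31] (not full yet)
step 2: append 32 -> window=[31, 32] (not full yet)
step 3: append 39 -> window=[31, 32, 39] (not full yet)
step 4: append 29 -> window=[31, 32, 39, 29] -> max=39
step 5: append 47 -> window=[32, 39, 29, 47] -> max=47
step 6: append 24 -> window=[39, 29, 47, 24] -> max=47
step 7: append 43 -> window=[29, 47, 24, 43] -> max=47
step 8: append 10 -> window=[47, 24, 43, 10] -> max=47
step 9: append 22 -> window=[24, 43, 10, 22] -> max=43
step 10: append 31 -> window=[43, 10, 22, 31] -> max=43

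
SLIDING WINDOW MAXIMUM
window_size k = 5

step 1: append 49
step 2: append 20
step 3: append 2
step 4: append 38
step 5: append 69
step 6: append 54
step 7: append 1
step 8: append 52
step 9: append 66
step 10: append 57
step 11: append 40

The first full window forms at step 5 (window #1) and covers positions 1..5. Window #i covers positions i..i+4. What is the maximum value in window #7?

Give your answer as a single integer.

step 1: append 49 -> window=[49] (not full yet)
step 2: append 20 -> window=[49, 20] (not full yet)
step 3: append 2 -> window=[49, 20, 2] (not full yet)
step 4: append 38 -> window=[49, 20, 2, 38] (not full yet)
step 5: append 69 -> window=[49, 20, 2, 38, 69] -> max=69
step 6: append 54 -> window=[20, 2, 38, 69, 54] -> max=69
step 7: append 1 -> window=[2, 38, 69, 54, 1] -> max=69
step 8: append 52 -> window=[38, 69, 54, 1, 52] -> max=69
step 9: append 66 -> window=[69, 54, 1, 52, 66] -> max=69
step 10: append 57 -> window=[54, 1, 52, 66, 57] -> max=66
step 11: append 40 -> window=[1, 52, 66, 57, 40] -> max=66
Window #7 max = 66

Answer: 66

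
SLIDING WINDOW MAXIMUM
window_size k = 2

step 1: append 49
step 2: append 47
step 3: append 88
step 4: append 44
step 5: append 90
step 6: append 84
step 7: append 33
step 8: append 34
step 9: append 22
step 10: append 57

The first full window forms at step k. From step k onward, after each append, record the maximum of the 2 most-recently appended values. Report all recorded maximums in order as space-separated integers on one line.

step 1: append 49 -> window=[49] (not full yet)
step 2: append 47 -> window=[49, 47] -> max=49
step 3: append 88 -> window=[47, 88] -> max=88
step 4: append 44 -> window=[88, 44] -> max=88
step 5: append 90 -> window=[44, 90] -> max=90
step 6: append 84 -> window=[90, 84] -> max=90
step 7: append 33 -> window=[84, 33] -> max=84
step 8: append 34 -> window=[33, 34] -> max=34
step 9: append 22 -> window=[34, 22] -> max=34
step 10: append 57 -> window=[22, 57] -> max=57

Answer: 49 88 88 90 90 84 34 34 57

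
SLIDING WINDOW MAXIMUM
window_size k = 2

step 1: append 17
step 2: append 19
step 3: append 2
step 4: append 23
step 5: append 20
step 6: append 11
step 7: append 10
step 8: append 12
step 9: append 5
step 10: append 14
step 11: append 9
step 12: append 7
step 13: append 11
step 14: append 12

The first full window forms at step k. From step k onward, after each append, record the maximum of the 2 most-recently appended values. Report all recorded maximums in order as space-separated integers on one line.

step 1: append 17 -> window=[17] (not full yet)
step 2: append 19 -> window=[17, 19] -> max=19
step 3: append 2 -> window=[19, 2] -> max=19
step 4: append 23 -> window=[2, 23] -> max=23
step 5: append 20 -> window=[23, 20] -> max=23
step 6: append 11 -> window=[20, 11] -> max=20
step 7: append 10 -> window=[11, 10] -> max=11
step 8: append 12 -> window=[10, 12] -> max=12
step 9: append 5 -> window=[12, 5] -> max=12
step 10: append 14 -> window=[5, 14] -> max=14
step 11: append 9 -> window=[14, 9] -> max=14
step 12: append 7 -> window=[9, 7] -> max=9
step 13: append 11 -> window=[7, 11] -> max=11
step 14: append 12 -> window=[11, 12] -> max=12

Answer: 19 19 23 23 20 11 12 12 14 14 9 11 12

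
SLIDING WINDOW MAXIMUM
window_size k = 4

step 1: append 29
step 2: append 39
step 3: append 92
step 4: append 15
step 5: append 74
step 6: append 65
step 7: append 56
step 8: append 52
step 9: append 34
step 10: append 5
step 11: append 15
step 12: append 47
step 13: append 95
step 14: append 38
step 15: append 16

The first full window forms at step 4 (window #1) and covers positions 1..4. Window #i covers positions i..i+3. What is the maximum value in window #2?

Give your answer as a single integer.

Answer: 92

Derivation:
step 1: append 29 -> window=[29] (not full yet)
step 2: append 39 -> window=[29, 39] (not full yet)
step 3: append 92 -> window=[29, 39, 92] (not full yet)
step 4: append 15 -> window=[29, 39, 92, 15] -> max=92
step 5: append 74 -> window=[39, 92, 15, 74] -> max=92
Window #2 max = 92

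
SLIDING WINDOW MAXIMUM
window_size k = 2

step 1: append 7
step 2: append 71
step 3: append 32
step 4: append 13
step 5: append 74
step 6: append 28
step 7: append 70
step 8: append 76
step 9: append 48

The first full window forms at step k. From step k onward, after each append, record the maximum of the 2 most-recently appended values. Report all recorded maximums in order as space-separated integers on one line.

step 1: append 7 -> window=[7] (not full yet)
step 2: append 71 -> window=[7, 71] -> max=71
step 3: append 32 -> window=[71, 32] -> max=71
step 4: append 13 -> window=[32, 13] -> max=32
step 5: append 74 -> window=[13, 74] -> max=74
step 6: append 28 -> window=[74, 28] -> max=74
step 7: append 70 -> window=[28, 70] -> max=70
step 8: append 76 -> window=[70, 76] -> max=76
step 9: append 48 -> window=[76, 48] -> max=76

Answer: 71 71 32 74 74 70 76 76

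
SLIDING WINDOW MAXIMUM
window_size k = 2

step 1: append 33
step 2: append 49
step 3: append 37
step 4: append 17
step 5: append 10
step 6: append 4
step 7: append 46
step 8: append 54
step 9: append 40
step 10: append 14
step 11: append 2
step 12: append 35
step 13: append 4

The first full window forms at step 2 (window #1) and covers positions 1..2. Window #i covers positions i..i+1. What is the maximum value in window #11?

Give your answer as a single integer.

Answer: 35

Derivation:
step 1: append 33 -> window=[33] (not full yet)
step 2: append 49 -> window=[33, 49] -> max=49
step 3: append 37 -> window=[49, 37] -> max=49
step 4: append 17 -> window=[37, 17] -> max=37
step 5: append 10 -> window=[17, 10] -> max=17
step 6: append 4 -> window=[10, 4] -> max=10
step 7: append 46 -> window=[4, 46] -> max=46
step 8: append 54 -> window=[46, 54] -> max=54
step 9: append 40 -> window=[54, 40] -> max=54
step 10: append 14 -> window=[40, 14] -> max=40
step 11: append 2 -> window=[14, 2] -> max=14
step 12: append 35 -> window=[2, 35] -> max=35
Window #11 max = 35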